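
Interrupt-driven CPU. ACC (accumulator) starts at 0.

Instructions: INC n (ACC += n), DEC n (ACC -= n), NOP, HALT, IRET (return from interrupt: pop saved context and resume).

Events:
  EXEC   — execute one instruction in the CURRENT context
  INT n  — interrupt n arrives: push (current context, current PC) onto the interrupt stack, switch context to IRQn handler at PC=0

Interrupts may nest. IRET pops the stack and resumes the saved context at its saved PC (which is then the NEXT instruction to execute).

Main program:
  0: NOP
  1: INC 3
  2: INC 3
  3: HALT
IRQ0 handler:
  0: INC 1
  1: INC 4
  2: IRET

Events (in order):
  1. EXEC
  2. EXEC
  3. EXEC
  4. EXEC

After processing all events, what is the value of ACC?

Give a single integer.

Answer: 6

Derivation:
Event 1 (EXEC): [MAIN] PC=0: NOP
Event 2 (EXEC): [MAIN] PC=1: INC 3 -> ACC=3
Event 3 (EXEC): [MAIN] PC=2: INC 3 -> ACC=6
Event 4 (EXEC): [MAIN] PC=3: HALT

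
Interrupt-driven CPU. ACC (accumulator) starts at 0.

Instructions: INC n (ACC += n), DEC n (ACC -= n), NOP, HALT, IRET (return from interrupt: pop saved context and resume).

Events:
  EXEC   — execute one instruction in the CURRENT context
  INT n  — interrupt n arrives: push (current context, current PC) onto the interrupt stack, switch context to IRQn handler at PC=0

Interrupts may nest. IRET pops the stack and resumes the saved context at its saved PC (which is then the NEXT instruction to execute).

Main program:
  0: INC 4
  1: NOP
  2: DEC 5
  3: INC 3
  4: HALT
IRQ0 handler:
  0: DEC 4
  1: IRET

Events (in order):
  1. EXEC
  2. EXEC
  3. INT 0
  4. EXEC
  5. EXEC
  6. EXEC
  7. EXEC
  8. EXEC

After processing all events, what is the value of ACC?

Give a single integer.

Event 1 (EXEC): [MAIN] PC=0: INC 4 -> ACC=4
Event 2 (EXEC): [MAIN] PC=1: NOP
Event 3 (INT 0): INT 0 arrives: push (MAIN, PC=2), enter IRQ0 at PC=0 (depth now 1)
Event 4 (EXEC): [IRQ0] PC=0: DEC 4 -> ACC=0
Event 5 (EXEC): [IRQ0] PC=1: IRET -> resume MAIN at PC=2 (depth now 0)
Event 6 (EXEC): [MAIN] PC=2: DEC 5 -> ACC=-5
Event 7 (EXEC): [MAIN] PC=3: INC 3 -> ACC=-2
Event 8 (EXEC): [MAIN] PC=4: HALT

Answer: -2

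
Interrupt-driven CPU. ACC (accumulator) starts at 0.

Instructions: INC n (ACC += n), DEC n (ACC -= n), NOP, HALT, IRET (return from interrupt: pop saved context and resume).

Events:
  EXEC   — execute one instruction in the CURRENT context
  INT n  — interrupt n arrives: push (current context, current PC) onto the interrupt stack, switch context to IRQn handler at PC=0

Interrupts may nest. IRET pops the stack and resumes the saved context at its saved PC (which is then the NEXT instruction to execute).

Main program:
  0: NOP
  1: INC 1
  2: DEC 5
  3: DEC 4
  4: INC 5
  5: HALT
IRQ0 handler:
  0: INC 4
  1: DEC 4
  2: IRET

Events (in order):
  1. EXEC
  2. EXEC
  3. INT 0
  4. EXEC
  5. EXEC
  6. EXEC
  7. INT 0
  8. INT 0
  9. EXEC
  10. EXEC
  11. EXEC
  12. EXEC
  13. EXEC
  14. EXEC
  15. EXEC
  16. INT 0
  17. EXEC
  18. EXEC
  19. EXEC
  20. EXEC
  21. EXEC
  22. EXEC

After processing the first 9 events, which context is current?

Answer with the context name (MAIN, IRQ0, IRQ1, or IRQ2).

Answer: IRQ0

Derivation:
Event 1 (EXEC): [MAIN] PC=0: NOP
Event 2 (EXEC): [MAIN] PC=1: INC 1 -> ACC=1
Event 3 (INT 0): INT 0 arrives: push (MAIN, PC=2), enter IRQ0 at PC=0 (depth now 1)
Event 4 (EXEC): [IRQ0] PC=0: INC 4 -> ACC=5
Event 5 (EXEC): [IRQ0] PC=1: DEC 4 -> ACC=1
Event 6 (EXEC): [IRQ0] PC=2: IRET -> resume MAIN at PC=2 (depth now 0)
Event 7 (INT 0): INT 0 arrives: push (MAIN, PC=2), enter IRQ0 at PC=0 (depth now 1)
Event 8 (INT 0): INT 0 arrives: push (IRQ0, PC=0), enter IRQ0 at PC=0 (depth now 2)
Event 9 (EXEC): [IRQ0] PC=0: INC 4 -> ACC=5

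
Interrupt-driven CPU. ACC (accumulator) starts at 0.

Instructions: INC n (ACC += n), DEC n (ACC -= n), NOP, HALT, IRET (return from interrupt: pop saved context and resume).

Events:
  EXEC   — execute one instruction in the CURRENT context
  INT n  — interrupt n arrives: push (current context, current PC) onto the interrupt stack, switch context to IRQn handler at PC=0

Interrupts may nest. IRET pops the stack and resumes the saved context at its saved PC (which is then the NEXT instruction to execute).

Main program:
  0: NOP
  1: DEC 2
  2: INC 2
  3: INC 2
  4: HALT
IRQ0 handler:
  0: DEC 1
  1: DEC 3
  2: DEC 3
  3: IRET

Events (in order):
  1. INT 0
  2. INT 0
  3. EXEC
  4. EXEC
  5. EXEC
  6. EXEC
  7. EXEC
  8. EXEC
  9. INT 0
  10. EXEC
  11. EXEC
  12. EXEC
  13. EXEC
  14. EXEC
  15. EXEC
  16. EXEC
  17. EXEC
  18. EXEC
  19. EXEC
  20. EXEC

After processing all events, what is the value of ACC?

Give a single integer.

Event 1 (INT 0): INT 0 arrives: push (MAIN, PC=0), enter IRQ0 at PC=0 (depth now 1)
Event 2 (INT 0): INT 0 arrives: push (IRQ0, PC=0), enter IRQ0 at PC=0 (depth now 2)
Event 3 (EXEC): [IRQ0] PC=0: DEC 1 -> ACC=-1
Event 4 (EXEC): [IRQ0] PC=1: DEC 3 -> ACC=-4
Event 5 (EXEC): [IRQ0] PC=2: DEC 3 -> ACC=-7
Event 6 (EXEC): [IRQ0] PC=3: IRET -> resume IRQ0 at PC=0 (depth now 1)
Event 7 (EXEC): [IRQ0] PC=0: DEC 1 -> ACC=-8
Event 8 (EXEC): [IRQ0] PC=1: DEC 3 -> ACC=-11
Event 9 (INT 0): INT 0 arrives: push (IRQ0, PC=2), enter IRQ0 at PC=0 (depth now 2)
Event 10 (EXEC): [IRQ0] PC=0: DEC 1 -> ACC=-12
Event 11 (EXEC): [IRQ0] PC=1: DEC 3 -> ACC=-15
Event 12 (EXEC): [IRQ0] PC=2: DEC 3 -> ACC=-18
Event 13 (EXEC): [IRQ0] PC=3: IRET -> resume IRQ0 at PC=2 (depth now 1)
Event 14 (EXEC): [IRQ0] PC=2: DEC 3 -> ACC=-21
Event 15 (EXEC): [IRQ0] PC=3: IRET -> resume MAIN at PC=0 (depth now 0)
Event 16 (EXEC): [MAIN] PC=0: NOP
Event 17 (EXEC): [MAIN] PC=1: DEC 2 -> ACC=-23
Event 18 (EXEC): [MAIN] PC=2: INC 2 -> ACC=-21
Event 19 (EXEC): [MAIN] PC=3: INC 2 -> ACC=-19
Event 20 (EXEC): [MAIN] PC=4: HALT

Answer: -19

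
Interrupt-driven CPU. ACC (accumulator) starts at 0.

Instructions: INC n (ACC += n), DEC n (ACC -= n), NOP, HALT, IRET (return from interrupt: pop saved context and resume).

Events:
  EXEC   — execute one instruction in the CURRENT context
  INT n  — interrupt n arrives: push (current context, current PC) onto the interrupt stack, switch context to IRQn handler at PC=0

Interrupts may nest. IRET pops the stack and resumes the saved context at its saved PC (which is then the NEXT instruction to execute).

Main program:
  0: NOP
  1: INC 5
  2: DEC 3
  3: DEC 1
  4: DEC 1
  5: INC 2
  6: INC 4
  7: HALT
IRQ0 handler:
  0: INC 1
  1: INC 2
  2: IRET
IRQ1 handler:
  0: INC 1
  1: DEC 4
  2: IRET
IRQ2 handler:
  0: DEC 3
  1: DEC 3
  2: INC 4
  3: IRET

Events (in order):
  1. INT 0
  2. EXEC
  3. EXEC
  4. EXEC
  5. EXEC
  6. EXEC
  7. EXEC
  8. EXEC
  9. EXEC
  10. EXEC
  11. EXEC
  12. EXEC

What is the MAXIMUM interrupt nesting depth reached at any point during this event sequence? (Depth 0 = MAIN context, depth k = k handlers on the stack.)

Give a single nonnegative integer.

Answer: 1

Derivation:
Event 1 (INT 0): INT 0 arrives: push (MAIN, PC=0), enter IRQ0 at PC=0 (depth now 1) [depth=1]
Event 2 (EXEC): [IRQ0] PC=0: INC 1 -> ACC=1 [depth=1]
Event 3 (EXEC): [IRQ0] PC=1: INC 2 -> ACC=3 [depth=1]
Event 4 (EXEC): [IRQ0] PC=2: IRET -> resume MAIN at PC=0 (depth now 0) [depth=0]
Event 5 (EXEC): [MAIN] PC=0: NOP [depth=0]
Event 6 (EXEC): [MAIN] PC=1: INC 5 -> ACC=8 [depth=0]
Event 7 (EXEC): [MAIN] PC=2: DEC 3 -> ACC=5 [depth=0]
Event 8 (EXEC): [MAIN] PC=3: DEC 1 -> ACC=4 [depth=0]
Event 9 (EXEC): [MAIN] PC=4: DEC 1 -> ACC=3 [depth=0]
Event 10 (EXEC): [MAIN] PC=5: INC 2 -> ACC=5 [depth=0]
Event 11 (EXEC): [MAIN] PC=6: INC 4 -> ACC=9 [depth=0]
Event 12 (EXEC): [MAIN] PC=7: HALT [depth=0]
Max depth observed: 1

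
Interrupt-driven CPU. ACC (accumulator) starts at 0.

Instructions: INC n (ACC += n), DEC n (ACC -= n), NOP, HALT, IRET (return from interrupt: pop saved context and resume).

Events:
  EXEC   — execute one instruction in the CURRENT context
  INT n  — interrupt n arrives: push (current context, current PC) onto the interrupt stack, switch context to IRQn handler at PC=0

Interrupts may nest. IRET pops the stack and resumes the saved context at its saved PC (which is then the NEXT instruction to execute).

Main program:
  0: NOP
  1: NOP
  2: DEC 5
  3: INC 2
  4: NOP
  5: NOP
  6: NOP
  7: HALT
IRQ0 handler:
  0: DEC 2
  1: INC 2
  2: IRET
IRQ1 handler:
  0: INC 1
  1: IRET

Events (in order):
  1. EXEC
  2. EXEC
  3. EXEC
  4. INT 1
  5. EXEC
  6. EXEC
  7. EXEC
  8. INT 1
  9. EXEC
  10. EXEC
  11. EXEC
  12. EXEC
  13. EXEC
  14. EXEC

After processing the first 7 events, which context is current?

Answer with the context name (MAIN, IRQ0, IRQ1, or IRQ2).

Event 1 (EXEC): [MAIN] PC=0: NOP
Event 2 (EXEC): [MAIN] PC=1: NOP
Event 3 (EXEC): [MAIN] PC=2: DEC 5 -> ACC=-5
Event 4 (INT 1): INT 1 arrives: push (MAIN, PC=3), enter IRQ1 at PC=0 (depth now 1)
Event 5 (EXEC): [IRQ1] PC=0: INC 1 -> ACC=-4
Event 6 (EXEC): [IRQ1] PC=1: IRET -> resume MAIN at PC=3 (depth now 0)
Event 7 (EXEC): [MAIN] PC=3: INC 2 -> ACC=-2

Answer: MAIN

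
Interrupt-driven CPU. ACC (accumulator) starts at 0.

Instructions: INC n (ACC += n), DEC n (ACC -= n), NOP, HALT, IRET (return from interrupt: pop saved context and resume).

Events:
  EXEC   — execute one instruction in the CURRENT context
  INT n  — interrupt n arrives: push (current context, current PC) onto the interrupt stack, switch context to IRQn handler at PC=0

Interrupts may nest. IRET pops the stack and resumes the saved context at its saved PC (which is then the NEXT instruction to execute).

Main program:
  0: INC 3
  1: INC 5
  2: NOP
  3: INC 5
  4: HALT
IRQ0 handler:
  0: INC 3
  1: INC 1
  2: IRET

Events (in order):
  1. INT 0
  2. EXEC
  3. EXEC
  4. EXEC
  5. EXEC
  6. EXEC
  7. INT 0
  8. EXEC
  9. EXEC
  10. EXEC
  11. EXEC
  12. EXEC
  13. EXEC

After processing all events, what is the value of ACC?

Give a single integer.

Answer: 21

Derivation:
Event 1 (INT 0): INT 0 arrives: push (MAIN, PC=0), enter IRQ0 at PC=0 (depth now 1)
Event 2 (EXEC): [IRQ0] PC=0: INC 3 -> ACC=3
Event 3 (EXEC): [IRQ0] PC=1: INC 1 -> ACC=4
Event 4 (EXEC): [IRQ0] PC=2: IRET -> resume MAIN at PC=0 (depth now 0)
Event 5 (EXEC): [MAIN] PC=0: INC 3 -> ACC=7
Event 6 (EXEC): [MAIN] PC=1: INC 5 -> ACC=12
Event 7 (INT 0): INT 0 arrives: push (MAIN, PC=2), enter IRQ0 at PC=0 (depth now 1)
Event 8 (EXEC): [IRQ0] PC=0: INC 3 -> ACC=15
Event 9 (EXEC): [IRQ0] PC=1: INC 1 -> ACC=16
Event 10 (EXEC): [IRQ0] PC=2: IRET -> resume MAIN at PC=2 (depth now 0)
Event 11 (EXEC): [MAIN] PC=2: NOP
Event 12 (EXEC): [MAIN] PC=3: INC 5 -> ACC=21
Event 13 (EXEC): [MAIN] PC=4: HALT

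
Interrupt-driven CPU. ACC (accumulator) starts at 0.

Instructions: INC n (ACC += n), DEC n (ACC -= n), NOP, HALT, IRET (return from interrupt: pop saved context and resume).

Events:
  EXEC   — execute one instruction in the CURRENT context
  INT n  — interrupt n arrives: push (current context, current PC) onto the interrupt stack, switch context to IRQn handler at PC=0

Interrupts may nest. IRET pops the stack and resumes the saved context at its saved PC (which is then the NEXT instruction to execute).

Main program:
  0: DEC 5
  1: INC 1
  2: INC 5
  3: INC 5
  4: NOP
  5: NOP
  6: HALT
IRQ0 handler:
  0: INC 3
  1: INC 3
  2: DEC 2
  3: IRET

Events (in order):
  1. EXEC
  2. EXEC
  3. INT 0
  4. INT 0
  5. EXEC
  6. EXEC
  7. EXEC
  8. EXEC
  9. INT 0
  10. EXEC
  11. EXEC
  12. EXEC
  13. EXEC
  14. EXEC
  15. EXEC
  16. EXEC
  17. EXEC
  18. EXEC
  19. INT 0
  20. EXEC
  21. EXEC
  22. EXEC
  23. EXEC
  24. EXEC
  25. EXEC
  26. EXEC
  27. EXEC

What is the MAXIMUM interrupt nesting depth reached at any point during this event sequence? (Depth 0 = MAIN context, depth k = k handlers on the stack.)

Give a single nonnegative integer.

Event 1 (EXEC): [MAIN] PC=0: DEC 5 -> ACC=-5 [depth=0]
Event 2 (EXEC): [MAIN] PC=1: INC 1 -> ACC=-4 [depth=0]
Event 3 (INT 0): INT 0 arrives: push (MAIN, PC=2), enter IRQ0 at PC=0 (depth now 1) [depth=1]
Event 4 (INT 0): INT 0 arrives: push (IRQ0, PC=0), enter IRQ0 at PC=0 (depth now 2) [depth=2]
Event 5 (EXEC): [IRQ0] PC=0: INC 3 -> ACC=-1 [depth=2]
Event 6 (EXEC): [IRQ0] PC=1: INC 3 -> ACC=2 [depth=2]
Event 7 (EXEC): [IRQ0] PC=2: DEC 2 -> ACC=0 [depth=2]
Event 8 (EXEC): [IRQ0] PC=3: IRET -> resume IRQ0 at PC=0 (depth now 1) [depth=1]
Event 9 (INT 0): INT 0 arrives: push (IRQ0, PC=0), enter IRQ0 at PC=0 (depth now 2) [depth=2]
Event 10 (EXEC): [IRQ0] PC=0: INC 3 -> ACC=3 [depth=2]
Event 11 (EXEC): [IRQ0] PC=1: INC 3 -> ACC=6 [depth=2]
Event 12 (EXEC): [IRQ0] PC=2: DEC 2 -> ACC=4 [depth=2]
Event 13 (EXEC): [IRQ0] PC=3: IRET -> resume IRQ0 at PC=0 (depth now 1) [depth=1]
Event 14 (EXEC): [IRQ0] PC=0: INC 3 -> ACC=7 [depth=1]
Event 15 (EXEC): [IRQ0] PC=1: INC 3 -> ACC=10 [depth=1]
Event 16 (EXEC): [IRQ0] PC=2: DEC 2 -> ACC=8 [depth=1]
Event 17 (EXEC): [IRQ0] PC=3: IRET -> resume MAIN at PC=2 (depth now 0) [depth=0]
Event 18 (EXEC): [MAIN] PC=2: INC 5 -> ACC=13 [depth=0]
Event 19 (INT 0): INT 0 arrives: push (MAIN, PC=3), enter IRQ0 at PC=0 (depth now 1) [depth=1]
Event 20 (EXEC): [IRQ0] PC=0: INC 3 -> ACC=16 [depth=1]
Event 21 (EXEC): [IRQ0] PC=1: INC 3 -> ACC=19 [depth=1]
Event 22 (EXEC): [IRQ0] PC=2: DEC 2 -> ACC=17 [depth=1]
Event 23 (EXEC): [IRQ0] PC=3: IRET -> resume MAIN at PC=3 (depth now 0) [depth=0]
Event 24 (EXEC): [MAIN] PC=3: INC 5 -> ACC=22 [depth=0]
Event 25 (EXEC): [MAIN] PC=4: NOP [depth=0]
Event 26 (EXEC): [MAIN] PC=5: NOP [depth=0]
Event 27 (EXEC): [MAIN] PC=6: HALT [depth=0]
Max depth observed: 2

Answer: 2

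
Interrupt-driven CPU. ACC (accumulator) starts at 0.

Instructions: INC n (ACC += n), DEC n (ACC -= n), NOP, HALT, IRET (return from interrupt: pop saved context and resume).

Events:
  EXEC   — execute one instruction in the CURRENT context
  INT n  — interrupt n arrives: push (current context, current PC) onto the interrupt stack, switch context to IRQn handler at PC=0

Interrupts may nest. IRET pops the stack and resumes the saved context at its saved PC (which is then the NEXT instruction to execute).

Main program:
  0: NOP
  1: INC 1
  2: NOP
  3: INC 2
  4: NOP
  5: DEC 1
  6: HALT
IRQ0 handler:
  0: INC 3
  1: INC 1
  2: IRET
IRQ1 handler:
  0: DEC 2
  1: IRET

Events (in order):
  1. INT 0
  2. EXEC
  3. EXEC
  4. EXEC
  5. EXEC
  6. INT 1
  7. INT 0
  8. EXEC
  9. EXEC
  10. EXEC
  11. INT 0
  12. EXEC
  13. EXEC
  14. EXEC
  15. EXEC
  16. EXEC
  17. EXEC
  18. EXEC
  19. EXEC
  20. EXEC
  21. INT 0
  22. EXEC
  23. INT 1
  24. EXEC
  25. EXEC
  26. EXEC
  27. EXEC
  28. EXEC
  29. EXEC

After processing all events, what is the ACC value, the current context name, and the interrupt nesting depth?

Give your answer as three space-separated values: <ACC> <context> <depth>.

Event 1 (INT 0): INT 0 arrives: push (MAIN, PC=0), enter IRQ0 at PC=0 (depth now 1)
Event 2 (EXEC): [IRQ0] PC=0: INC 3 -> ACC=3
Event 3 (EXEC): [IRQ0] PC=1: INC 1 -> ACC=4
Event 4 (EXEC): [IRQ0] PC=2: IRET -> resume MAIN at PC=0 (depth now 0)
Event 5 (EXEC): [MAIN] PC=0: NOP
Event 6 (INT 1): INT 1 arrives: push (MAIN, PC=1), enter IRQ1 at PC=0 (depth now 1)
Event 7 (INT 0): INT 0 arrives: push (IRQ1, PC=0), enter IRQ0 at PC=0 (depth now 2)
Event 8 (EXEC): [IRQ0] PC=0: INC 3 -> ACC=7
Event 9 (EXEC): [IRQ0] PC=1: INC 1 -> ACC=8
Event 10 (EXEC): [IRQ0] PC=2: IRET -> resume IRQ1 at PC=0 (depth now 1)
Event 11 (INT 0): INT 0 arrives: push (IRQ1, PC=0), enter IRQ0 at PC=0 (depth now 2)
Event 12 (EXEC): [IRQ0] PC=0: INC 3 -> ACC=11
Event 13 (EXEC): [IRQ0] PC=1: INC 1 -> ACC=12
Event 14 (EXEC): [IRQ0] PC=2: IRET -> resume IRQ1 at PC=0 (depth now 1)
Event 15 (EXEC): [IRQ1] PC=0: DEC 2 -> ACC=10
Event 16 (EXEC): [IRQ1] PC=1: IRET -> resume MAIN at PC=1 (depth now 0)
Event 17 (EXEC): [MAIN] PC=1: INC 1 -> ACC=11
Event 18 (EXEC): [MAIN] PC=2: NOP
Event 19 (EXEC): [MAIN] PC=3: INC 2 -> ACC=13
Event 20 (EXEC): [MAIN] PC=4: NOP
Event 21 (INT 0): INT 0 arrives: push (MAIN, PC=5), enter IRQ0 at PC=0 (depth now 1)
Event 22 (EXEC): [IRQ0] PC=0: INC 3 -> ACC=16
Event 23 (INT 1): INT 1 arrives: push (IRQ0, PC=1), enter IRQ1 at PC=0 (depth now 2)
Event 24 (EXEC): [IRQ1] PC=0: DEC 2 -> ACC=14
Event 25 (EXEC): [IRQ1] PC=1: IRET -> resume IRQ0 at PC=1 (depth now 1)
Event 26 (EXEC): [IRQ0] PC=1: INC 1 -> ACC=15
Event 27 (EXEC): [IRQ0] PC=2: IRET -> resume MAIN at PC=5 (depth now 0)
Event 28 (EXEC): [MAIN] PC=5: DEC 1 -> ACC=14
Event 29 (EXEC): [MAIN] PC=6: HALT

Answer: 14 MAIN 0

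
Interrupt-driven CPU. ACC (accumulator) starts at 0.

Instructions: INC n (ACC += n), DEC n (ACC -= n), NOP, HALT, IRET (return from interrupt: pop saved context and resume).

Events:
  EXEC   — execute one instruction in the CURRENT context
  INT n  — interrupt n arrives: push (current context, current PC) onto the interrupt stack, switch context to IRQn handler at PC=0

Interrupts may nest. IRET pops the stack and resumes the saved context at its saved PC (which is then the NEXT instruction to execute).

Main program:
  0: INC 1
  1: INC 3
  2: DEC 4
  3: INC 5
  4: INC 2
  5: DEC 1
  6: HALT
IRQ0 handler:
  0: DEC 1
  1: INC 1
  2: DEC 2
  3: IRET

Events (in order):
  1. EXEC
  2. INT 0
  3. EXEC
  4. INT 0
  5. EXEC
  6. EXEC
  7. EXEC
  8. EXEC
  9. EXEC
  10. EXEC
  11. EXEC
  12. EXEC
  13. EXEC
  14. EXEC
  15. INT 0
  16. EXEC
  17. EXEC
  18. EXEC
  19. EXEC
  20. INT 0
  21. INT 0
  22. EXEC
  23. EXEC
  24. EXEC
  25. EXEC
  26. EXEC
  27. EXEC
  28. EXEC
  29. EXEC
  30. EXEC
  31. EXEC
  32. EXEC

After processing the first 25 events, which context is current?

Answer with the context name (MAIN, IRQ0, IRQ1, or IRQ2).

Answer: IRQ0

Derivation:
Event 1 (EXEC): [MAIN] PC=0: INC 1 -> ACC=1
Event 2 (INT 0): INT 0 arrives: push (MAIN, PC=1), enter IRQ0 at PC=0 (depth now 1)
Event 3 (EXEC): [IRQ0] PC=0: DEC 1 -> ACC=0
Event 4 (INT 0): INT 0 arrives: push (IRQ0, PC=1), enter IRQ0 at PC=0 (depth now 2)
Event 5 (EXEC): [IRQ0] PC=0: DEC 1 -> ACC=-1
Event 6 (EXEC): [IRQ0] PC=1: INC 1 -> ACC=0
Event 7 (EXEC): [IRQ0] PC=2: DEC 2 -> ACC=-2
Event 8 (EXEC): [IRQ0] PC=3: IRET -> resume IRQ0 at PC=1 (depth now 1)
Event 9 (EXEC): [IRQ0] PC=1: INC 1 -> ACC=-1
Event 10 (EXEC): [IRQ0] PC=2: DEC 2 -> ACC=-3
Event 11 (EXEC): [IRQ0] PC=3: IRET -> resume MAIN at PC=1 (depth now 0)
Event 12 (EXEC): [MAIN] PC=1: INC 3 -> ACC=0
Event 13 (EXEC): [MAIN] PC=2: DEC 4 -> ACC=-4
Event 14 (EXEC): [MAIN] PC=3: INC 5 -> ACC=1
Event 15 (INT 0): INT 0 arrives: push (MAIN, PC=4), enter IRQ0 at PC=0 (depth now 1)
Event 16 (EXEC): [IRQ0] PC=0: DEC 1 -> ACC=0
Event 17 (EXEC): [IRQ0] PC=1: INC 1 -> ACC=1
Event 18 (EXEC): [IRQ0] PC=2: DEC 2 -> ACC=-1
Event 19 (EXEC): [IRQ0] PC=3: IRET -> resume MAIN at PC=4 (depth now 0)
Event 20 (INT 0): INT 0 arrives: push (MAIN, PC=4), enter IRQ0 at PC=0 (depth now 1)
Event 21 (INT 0): INT 0 arrives: push (IRQ0, PC=0), enter IRQ0 at PC=0 (depth now 2)
Event 22 (EXEC): [IRQ0] PC=0: DEC 1 -> ACC=-2
Event 23 (EXEC): [IRQ0] PC=1: INC 1 -> ACC=-1
Event 24 (EXEC): [IRQ0] PC=2: DEC 2 -> ACC=-3
Event 25 (EXEC): [IRQ0] PC=3: IRET -> resume IRQ0 at PC=0 (depth now 1)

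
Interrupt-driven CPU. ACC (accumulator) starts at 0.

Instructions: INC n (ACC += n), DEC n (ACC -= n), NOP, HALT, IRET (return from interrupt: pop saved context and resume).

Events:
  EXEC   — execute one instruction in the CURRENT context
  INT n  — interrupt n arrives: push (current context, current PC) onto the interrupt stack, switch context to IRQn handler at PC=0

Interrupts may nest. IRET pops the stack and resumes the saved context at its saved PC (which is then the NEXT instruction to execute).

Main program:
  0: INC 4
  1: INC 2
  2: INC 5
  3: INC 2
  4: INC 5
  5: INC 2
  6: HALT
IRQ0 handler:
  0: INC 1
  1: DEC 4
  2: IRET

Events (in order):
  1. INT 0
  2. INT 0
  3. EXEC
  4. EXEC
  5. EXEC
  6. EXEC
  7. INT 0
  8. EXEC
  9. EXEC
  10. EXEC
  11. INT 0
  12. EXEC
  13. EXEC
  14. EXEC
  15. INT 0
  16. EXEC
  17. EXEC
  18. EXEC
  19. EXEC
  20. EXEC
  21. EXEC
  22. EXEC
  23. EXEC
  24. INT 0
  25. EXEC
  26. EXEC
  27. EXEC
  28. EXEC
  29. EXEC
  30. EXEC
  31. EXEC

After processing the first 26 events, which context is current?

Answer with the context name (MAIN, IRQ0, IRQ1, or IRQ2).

Event 1 (INT 0): INT 0 arrives: push (MAIN, PC=0), enter IRQ0 at PC=0 (depth now 1)
Event 2 (INT 0): INT 0 arrives: push (IRQ0, PC=0), enter IRQ0 at PC=0 (depth now 2)
Event 3 (EXEC): [IRQ0] PC=0: INC 1 -> ACC=1
Event 4 (EXEC): [IRQ0] PC=1: DEC 4 -> ACC=-3
Event 5 (EXEC): [IRQ0] PC=2: IRET -> resume IRQ0 at PC=0 (depth now 1)
Event 6 (EXEC): [IRQ0] PC=0: INC 1 -> ACC=-2
Event 7 (INT 0): INT 0 arrives: push (IRQ0, PC=1), enter IRQ0 at PC=0 (depth now 2)
Event 8 (EXEC): [IRQ0] PC=0: INC 1 -> ACC=-1
Event 9 (EXEC): [IRQ0] PC=1: DEC 4 -> ACC=-5
Event 10 (EXEC): [IRQ0] PC=2: IRET -> resume IRQ0 at PC=1 (depth now 1)
Event 11 (INT 0): INT 0 arrives: push (IRQ0, PC=1), enter IRQ0 at PC=0 (depth now 2)
Event 12 (EXEC): [IRQ0] PC=0: INC 1 -> ACC=-4
Event 13 (EXEC): [IRQ0] PC=1: DEC 4 -> ACC=-8
Event 14 (EXEC): [IRQ0] PC=2: IRET -> resume IRQ0 at PC=1 (depth now 1)
Event 15 (INT 0): INT 0 arrives: push (IRQ0, PC=1), enter IRQ0 at PC=0 (depth now 2)
Event 16 (EXEC): [IRQ0] PC=0: INC 1 -> ACC=-7
Event 17 (EXEC): [IRQ0] PC=1: DEC 4 -> ACC=-11
Event 18 (EXEC): [IRQ0] PC=2: IRET -> resume IRQ0 at PC=1 (depth now 1)
Event 19 (EXEC): [IRQ0] PC=1: DEC 4 -> ACC=-15
Event 20 (EXEC): [IRQ0] PC=2: IRET -> resume MAIN at PC=0 (depth now 0)
Event 21 (EXEC): [MAIN] PC=0: INC 4 -> ACC=-11
Event 22 (EXEC): [MAIN] PC=1: INC 2 -> ACC=-9
Event 23 (EXEC): [MAIN] PC=2: INC 5 -> ACC=-4
Event 24 (INT 0): INT 0 arrives: push (MAIN, PC=3), enter IRQ0 at PC=0 (depth now 1)
Event 25 (EXEC): [IRQ0] PC=0: INC 1 -> ACC=-3
Event 26 (EXEC): [IRQ0] PC=1: DEC 4 -> ACC=-7

Answer: IRQ0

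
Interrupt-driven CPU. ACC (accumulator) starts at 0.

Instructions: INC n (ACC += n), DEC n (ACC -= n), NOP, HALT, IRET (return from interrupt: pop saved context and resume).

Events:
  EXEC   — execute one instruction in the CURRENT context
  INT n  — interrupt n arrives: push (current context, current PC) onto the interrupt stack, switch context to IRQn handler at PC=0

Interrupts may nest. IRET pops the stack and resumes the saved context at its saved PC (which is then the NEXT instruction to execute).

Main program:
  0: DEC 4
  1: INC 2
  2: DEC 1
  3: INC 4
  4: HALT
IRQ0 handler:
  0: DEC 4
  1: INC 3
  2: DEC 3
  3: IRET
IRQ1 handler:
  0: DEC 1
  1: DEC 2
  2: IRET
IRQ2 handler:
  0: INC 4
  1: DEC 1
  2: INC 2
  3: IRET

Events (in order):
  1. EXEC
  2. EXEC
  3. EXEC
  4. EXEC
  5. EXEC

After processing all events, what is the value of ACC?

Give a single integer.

Answer: 1

Derivation:
Event 1 (EXEC): [MAIN] PC=0: DEC 4 -> ACC=-4
Event 2 (EXEC): [MAIN] PC=1: INC 2 -> ACC=-2
Event 3 (EXEC): [MAIN] PC=2: DEC 1 -> ACC=-3
Event 4 (EXEC): [MAIN] PC=3: INC 4 -> ACC=1
Event 5 (EXEC): [MAIN] PC=4: HALT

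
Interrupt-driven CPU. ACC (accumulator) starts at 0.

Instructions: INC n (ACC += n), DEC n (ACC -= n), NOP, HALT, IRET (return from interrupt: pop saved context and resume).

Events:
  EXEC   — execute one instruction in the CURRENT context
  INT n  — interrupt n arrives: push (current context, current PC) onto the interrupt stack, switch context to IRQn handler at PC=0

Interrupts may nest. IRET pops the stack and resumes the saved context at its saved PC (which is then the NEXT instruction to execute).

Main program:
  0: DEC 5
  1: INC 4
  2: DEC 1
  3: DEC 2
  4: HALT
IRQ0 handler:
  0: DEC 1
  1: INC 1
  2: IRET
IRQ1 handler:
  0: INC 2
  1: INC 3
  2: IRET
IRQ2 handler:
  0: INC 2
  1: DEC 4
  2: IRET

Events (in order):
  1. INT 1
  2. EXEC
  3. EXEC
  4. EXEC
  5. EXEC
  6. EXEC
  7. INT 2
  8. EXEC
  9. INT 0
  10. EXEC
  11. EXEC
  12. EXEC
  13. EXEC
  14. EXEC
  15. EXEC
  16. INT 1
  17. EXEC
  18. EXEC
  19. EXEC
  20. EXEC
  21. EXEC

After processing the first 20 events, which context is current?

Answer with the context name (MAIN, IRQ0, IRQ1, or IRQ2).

Event 1 (INT 1): INT 1 arrives: push (MAIN, PC=0), enter IRQ1 at PC=0 (depth now 1)
Event 2 (EXEC): [IRQ1] PC=0: INC 2 -> ACC=2
Event 3 (EXEC): [IRQ1] PC=1: INC 3 -> ACC=5
Event 4 (EXEC): [IRQ1] PC=2: IRET -> resume MAIN at PC=0 (depth now 0)
Event 5 (EXEC): [MAIN] PC=0: DEC 5 -> ACC=0
Event 6 (EXEC): [MAIN] PC=1: INC 4 -> ACC=4
Event 7 (INT 2): INT 2 arrives: push (MAIN, PC=2), enter IRQ2 at PC=0 (depth now 1)
Event 8 (EXEC): [IRQ2] PC=0: INC 2 -> ACC=6
Event 9 (INT 0): INT 0 arrives: push (IRQ2, PC=1), enter IRQ0 at PC=0 (depth now 2)
Event 10 (EXEC): [IRQ0] PC=0: DEC 1 -> ACC=5
Event 11 (EXEC): [IRQ0] PC=1: INC 1 -> ACC=6
Event 12 (EXEC): [IRQ0] PC=2: IRET -> resume IRQ2 at PC=1 (depth now 1)
Event 13 (EXEC): [IRQ2] PC=1: DEC 4 -> ACC=2
Event 14 (EXEC): [IRQ2] PC=2: IRET -> resume MAIN at PC=2 (depth now 0)
Event 15 (EXEC): [MAIN] PC=2: DEC 1 -> ACC=1
Event 16 (INT 1): INT 1 arrives: push (MAIN, PC=3), enter IRQ1 at PC=0 (depth now 1)
Event 17 (EXEC): [IRQ1] PC=0: INC 2 -> ACC=3
Event 18 (EXEC): [IRQ1] PC=1: INC 3 -> ACC=6
Event 19 (EXEC): [IRQ1] PC=2: IRET -> resume MAIN at PC=3 (depth now 0)
Event 20 (EXEC): [MAIN] PC=3: DEC 2 -> ACC=4

Answer: MAIN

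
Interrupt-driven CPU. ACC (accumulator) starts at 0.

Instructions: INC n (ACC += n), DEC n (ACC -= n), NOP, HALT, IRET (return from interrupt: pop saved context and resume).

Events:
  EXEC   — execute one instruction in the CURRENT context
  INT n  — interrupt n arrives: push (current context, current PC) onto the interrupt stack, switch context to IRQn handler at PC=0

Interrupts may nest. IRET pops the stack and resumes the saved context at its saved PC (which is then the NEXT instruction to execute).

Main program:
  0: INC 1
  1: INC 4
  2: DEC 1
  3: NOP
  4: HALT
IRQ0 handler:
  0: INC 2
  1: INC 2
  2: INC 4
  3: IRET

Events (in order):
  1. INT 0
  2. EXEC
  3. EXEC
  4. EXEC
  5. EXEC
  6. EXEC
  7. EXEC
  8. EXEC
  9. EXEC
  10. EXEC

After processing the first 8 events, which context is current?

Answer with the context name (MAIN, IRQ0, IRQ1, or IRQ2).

Event 1 (INT 0): INT 0 arrives: push (MAIN, PC=0), enter IRQ0 at PC=0 (depth now 1)
Event 2 (EXEC): [IRQ0] PC=0: INC 2 -> ACC=2
Event 3 (EXEC): [IRQ0] PC=1: INC 2 -> ACC=4
Event 4 (EXEC): [IRQ0] PC=2: INC 4 -> ACC=8
Event 5 (EXEC): [IRQ0] PC=3: IRET -> resume MAIN at PC=0 (depth now 0)
Event 6 (EXEC): [MAIN] PC=0: INC 1 -> ACC=9
Event 7 (EXEC): [MAIN] PC=1: INC 4 -> ACC=13
Event 8 (EXEC): [MAIN] PC=2: DEC 1 -> ACC=12

Answer: MAIN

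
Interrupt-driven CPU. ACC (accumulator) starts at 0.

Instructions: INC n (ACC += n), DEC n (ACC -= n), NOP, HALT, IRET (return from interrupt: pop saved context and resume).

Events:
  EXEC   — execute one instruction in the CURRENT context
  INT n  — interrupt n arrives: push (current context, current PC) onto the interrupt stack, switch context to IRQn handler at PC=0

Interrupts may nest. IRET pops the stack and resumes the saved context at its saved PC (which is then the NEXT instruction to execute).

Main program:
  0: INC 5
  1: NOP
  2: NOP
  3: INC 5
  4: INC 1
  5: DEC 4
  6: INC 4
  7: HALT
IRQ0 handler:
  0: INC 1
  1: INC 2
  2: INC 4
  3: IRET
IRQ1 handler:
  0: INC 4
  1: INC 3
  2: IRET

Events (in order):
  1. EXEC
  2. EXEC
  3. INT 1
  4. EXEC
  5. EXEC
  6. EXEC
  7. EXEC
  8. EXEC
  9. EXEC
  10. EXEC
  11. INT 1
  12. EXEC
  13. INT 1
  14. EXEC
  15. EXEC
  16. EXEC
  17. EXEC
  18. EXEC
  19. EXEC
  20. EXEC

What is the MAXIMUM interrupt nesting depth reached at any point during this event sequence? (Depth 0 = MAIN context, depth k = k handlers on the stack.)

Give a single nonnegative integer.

Event 1 (EXEC): [MAIN] PC=0: INC 5 -> ACC=5 [depth=0]
Event 2 (EXEC): [MAIN] PC=1: NOP [depth=0]
Event 3 (INT 1): INT 1 arrives: push (MAIN, PC=2), enter IRQ1 at PC=0 (depth now 1) [depth=1]
Event 4 (EXEC): [IRQ1] PC=0: INC 4 -> ACC=9 [depth=1]
Event 5 (EXEC): [IRQ1] PC=1: INC 3 -> ACC=12 [depth=1]
Event 6 (EXEC): [IRQ1] PC=2: IRET -> resume MAIN at PC=2 (depth now 0) [depth=0]
Event 7 (EXEC): [MAIN] PC=2: NOP [depth=0]
Event 8 (EXEC): [MAIN] PC=3: INC 5 -> ACC=17 [depth=0]
Event 9 (EXEC): [MAIN] PC=4: INC 1 -> ACC=18 [depth=0]
Event 10 (EXEC): [MAIN] PC=5: DEC 4 -> ACC=14 [depth=0]
Event 11 (INT 1): INT 1 arrives: push (MAIN, PC=6), enter IRQ1 at PC=0 (depth now 1) [depth=1]
Event 12 (EXEC): [IRQ1] PC=0: INC 4 -> ACC=18 [depth=1]
Event 13 (INT 1): INT 1 arrives: push (IRQ1, PC=1), enter IRQ1 at PC=0 (depth now 2) [depth=2]
Event 14 (EXEC): [IRQ1] PC=0: INC 4 -> ACC=22 [depth=2]
Event 15 (EXEC): [IRQ1] PC=1: INC 3 -> ACC=25 [depth=2]
Event 16 (EXEC): [IRQ1] PC=2: IRET -> resume IRQ1 at PC=1 (depth now 1) [depth=1]
Event 17 (EXEC): [IRQ1] PC=1: INC 3 -> ACC=28 [depth=1]
Event 18 (EXEC): [IRQ1] PC=2: IRET -> resume MAIN at PC=6 (depth now 0) [depth=0]
Event 19 (EXEC): [MAIN] PC=6: INC 4 -> ACC=32 [depth=0]
Event 20 (EXEC): [MAIN] PC=7: HALT [depth=0]
Max depth observed: 2

Answer: 2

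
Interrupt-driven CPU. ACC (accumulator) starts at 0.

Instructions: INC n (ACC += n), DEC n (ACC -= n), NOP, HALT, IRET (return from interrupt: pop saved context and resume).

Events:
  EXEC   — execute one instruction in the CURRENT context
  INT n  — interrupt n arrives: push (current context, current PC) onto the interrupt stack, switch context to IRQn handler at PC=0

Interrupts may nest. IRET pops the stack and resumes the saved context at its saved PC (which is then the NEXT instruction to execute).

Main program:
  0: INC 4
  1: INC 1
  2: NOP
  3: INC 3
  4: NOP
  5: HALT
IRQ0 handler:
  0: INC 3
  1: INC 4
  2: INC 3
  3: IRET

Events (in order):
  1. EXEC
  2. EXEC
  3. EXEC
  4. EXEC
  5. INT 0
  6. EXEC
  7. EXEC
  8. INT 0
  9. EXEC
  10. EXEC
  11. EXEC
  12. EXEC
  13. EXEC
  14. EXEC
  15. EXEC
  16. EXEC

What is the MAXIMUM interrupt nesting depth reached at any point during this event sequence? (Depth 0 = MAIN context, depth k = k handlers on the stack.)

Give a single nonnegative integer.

Answer: 2

Derivation:
Event 1 (EXEC): [MAIN] PC=0: INC 4 -> ACC=4 [depth=0]
Event 2 (EXEC): [MAIN] PC=1: INC 1 -> ACC=5 [depth=0]
Event 3 (EXEC): [MAIN] PC=2: NOP [depth=0]
Event 4 (EXEC): [MAIN] PC=3: INC 3 -> ACC=8 [depth=0]
Event 5 (INT 0): INT 0 arrives: push (MAIN, PC=4), enter IRQ0 at PC=0 (depth now 1) [depth=1]
Event 6 (EXEC): [IRQ0] PC=0: INC 3 -> ACC=11 [depth=1]
Event 7 (EXEC): [IRQ0] PC=1: INC 4 -> ACC=15 [depth=1]
Event 8 (INT 0): INT 0 arrives: push (IRQ0, PC=2), enter IRQ0 at PC=0 (depth now 2) [depth=2]
Event 9 (EXEC): [IRQ0] PC=0: INC 3 -> ACC=18 [depth=2]
Event 10 (EXEC): [IRQ0] PC=1: INC 4 -> ACC=22 [depth=2]
Event 11 (EXEC): [IRQ0] PC=2: INC 3 -> ACC=25 [depth=2]
Event 12 (EXEC): [IRQ0] PC=3: IRET -> resume IRQ0 at PC=2 (depth now 1) [depth=1]
Event 13 (EXEC): [IRQ0] PC=2: INC 3 -> ACC=28 [depth=1]
Event 14 (EXEC): [IRQ0] PC=3: IRET -> resume MAIN at PC=4 (depth now 0) [depth=0]
Event 15 (EXEC): [MAIN] PC=4: NOP [depth=0]
Event 16 (EXEC): [MAIN] PC=5: HALT [depth=0]
Max depth observed: 2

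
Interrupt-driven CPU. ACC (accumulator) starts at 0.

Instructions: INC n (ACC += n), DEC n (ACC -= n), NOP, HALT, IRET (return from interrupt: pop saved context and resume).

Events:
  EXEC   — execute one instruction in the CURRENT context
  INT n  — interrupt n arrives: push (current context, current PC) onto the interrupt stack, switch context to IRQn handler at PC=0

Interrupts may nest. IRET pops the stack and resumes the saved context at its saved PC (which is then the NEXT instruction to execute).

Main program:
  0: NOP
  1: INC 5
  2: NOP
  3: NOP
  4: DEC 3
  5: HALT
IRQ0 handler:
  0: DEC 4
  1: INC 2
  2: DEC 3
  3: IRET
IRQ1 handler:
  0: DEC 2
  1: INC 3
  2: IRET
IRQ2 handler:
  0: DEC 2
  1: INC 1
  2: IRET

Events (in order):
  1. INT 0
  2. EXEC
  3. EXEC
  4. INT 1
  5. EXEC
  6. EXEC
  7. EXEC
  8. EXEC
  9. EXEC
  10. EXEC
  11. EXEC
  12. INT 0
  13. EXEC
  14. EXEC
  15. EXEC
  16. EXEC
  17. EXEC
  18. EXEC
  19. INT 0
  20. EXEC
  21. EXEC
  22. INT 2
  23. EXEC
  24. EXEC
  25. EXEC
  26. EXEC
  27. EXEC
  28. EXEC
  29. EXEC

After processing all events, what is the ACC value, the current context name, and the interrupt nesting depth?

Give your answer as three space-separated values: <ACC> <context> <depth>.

Answer: -13 MAIN 0

Derivation:
Event 1 (INT 0): INT 0 arrives: push (MAIN, PC=0), enter IRQ0 at PC=0 (depth now 1)
Event 2 (EXEC): [IRQ0] PC=0: DEC 4 -> ACC=-4
Event 3 (EXEC): [IRQ0] PC=1: INC 2 -> ACC=-2
Event 4 (INT 1): INT 1 arrives: push (IRQ0, PC=2), enter IRQ1 at PC=0 (depth now 2)
Event 5 (EXEC): [IRQ1] PC=0: DEC 2 -> ACC=-4
Event 6 (EXEC): [IRQ1] PC=1: INC 3 -> ACC=-1
Event 7 (EXEC): [IRQ1] PC=2: IRET -> resume IRQ0 at PC=2 (depth now 1)
Event 8 (EXEC): [IRQ0] PC=2: DEC 3 -> ACC=-4
Event 9 (EXEC): [IRQ0] PC=3: IRET -> resume MAIN at PC=0 (depth now 0)
Event 10 (EXEC): [MAIN] PC=0: NOP
Event 11 (EXEC): [MAIN] PC=1: INC 5 -> ACC=1
Event 12 (INT 0): INT 0 arrives: push (MAIN, PC=2), enter IRQ0 at PC=0 (depth now 1)
Event 13 (EXEC): [IRQ0] PC=0: DEC 4 -> ACC=-3
Event 14 (EXEC): [IRQ0] PC=1: INC 2 -> ACC=-1
Event 15 (EXEC): [IRQ0] PC=2: DEC 3 -> ACC=-4
Event 16 (EXEC): [IRQ0] PC=3: IRET -> resume MAIN at PC=2 (depth now 0)
Event 17 (EXEC): [MAIN] PC=2: NOP
Event 18 (EXEC): [MAIN] PC=3: NOP
Event 19 (INT 0): INT 0 arrives: push (MAIN, PC=4), enter IRQ0 at PC=0 (depth now 1)
Event 20 (EXEC): [IRQ0] PC=0: DEC 4 -> ACC=-8
Event 21 (EXEC): [IRQ0] PC=1: INC 2 -> ACC=-6
Event 22 (INT 2): INT 2 arrives: push (IRQ0, PC=2), enter IRQ2 at PC=0 (depth now 2)
Event 23 (EXEC): [IRQ2] PC=0: DEC 2 -> ACC=-8
Event 24 (EXEC): [IRQ2] PC=1: INC 1 -> ACC=-7
Event 25 (EXEC): [IRQ2] PC=2: IRET -> resume IRQ0 at PC=2 (depth now 1)
Event 26 (EXEC): [IRQ0] PC=2: DEC 3 -> ACC=-10
Event 27 (EXEC): [IRQ0] PC=3: IRET -> resume MAIN at PC=4 (depth now 0)
Event 28 (EXEC): [MAIN] PC=4: DEC 3 -> ACC=-13
Event 29 (EXEC): [MAIN] PC=5: HALT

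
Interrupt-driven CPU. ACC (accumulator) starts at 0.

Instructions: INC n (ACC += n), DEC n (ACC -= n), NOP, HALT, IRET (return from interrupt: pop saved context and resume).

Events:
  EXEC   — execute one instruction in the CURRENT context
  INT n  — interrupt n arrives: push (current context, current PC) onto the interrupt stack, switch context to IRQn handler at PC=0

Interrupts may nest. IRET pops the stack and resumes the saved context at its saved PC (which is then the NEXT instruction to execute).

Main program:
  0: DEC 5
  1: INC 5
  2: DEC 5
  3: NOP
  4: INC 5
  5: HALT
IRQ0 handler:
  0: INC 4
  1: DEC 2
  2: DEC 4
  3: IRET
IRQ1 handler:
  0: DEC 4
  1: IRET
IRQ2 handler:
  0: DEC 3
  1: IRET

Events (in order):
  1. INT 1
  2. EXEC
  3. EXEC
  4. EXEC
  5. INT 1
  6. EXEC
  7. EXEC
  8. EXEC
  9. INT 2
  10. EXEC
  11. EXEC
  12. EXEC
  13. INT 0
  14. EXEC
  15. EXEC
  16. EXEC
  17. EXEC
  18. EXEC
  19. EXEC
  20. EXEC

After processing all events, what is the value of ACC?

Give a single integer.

Answer: -13

Derivation:
Event 1 (INT 1): INT 1 arrives: push (MAIN, PC=0), enter IRQ1 at PC=0 (depth now 1)
Event 2 (EXEC): [IRQ1] PC=0: DEC 4 -> ACC=-4
Event 3 (EXEC): [IRQ1] PC=1: IRET -> resume MAIN at PC=0 (depth now 0)
Event 4 (EXEC): [MAIN] PC=0: DEC 5 -> ACC=-9
Event 5 (INT 1): INT 1 arrives: push (MAIN, PC=1), enter IRQ1 at PC=0 (depth now 1)
Event 6 (EXEC): [IRQ1] PC=0: DEC 4 -> ACC=-13
Event 7 (EXEC): [IRQ1] PC=1: IRET -> resume MAIN at PC=1 (depth now 0)
Event 8 (EXEC): [MAIN] PC=1: INC 5 -> ACC=-8
Event 9 (INT 2): INT 2 arrives: push (MAIN, PC=2), enter IRQ2 at PC=0 (depth now 1)
Event 10 (EXEC): [IRQ2] PC=0: DEC 3 -> ACC=-11
Event 11 (EXEC): [IRQ2] PC=1: IRET -> resume MAIN at PC=2 (depth now 0)
Event 12 (EXEC): [MAIN] PC=2: DEC 5 -> ACC=-16
Event 13 (INT 0): INT 0 arrives: push (MAIN, PC=3), enter IRQ0 at PC=0 (depth now 1)
Event 14 (EXEC): [IRQ0] PC=0: INC 4 -> ACC=-12
Event 15 (EXEC): [IRQ0] PC=1: DEC 2 -> ACC=-14
Event 16 (EXEC): [IRQ0] PC=2: DEC 4 -> ACC=-18
Event 17 (EXEC): [IRQ0] PC=3: IRET -> resume MAIN at PC=3 (depth now 0)
Event 18 (EXEC): [MAIN] PC=3: NOP
Event 19 (EXEC): [MAIN] PC=4: INC 5 -> ACC=-13
Event 20 (EXEC): [MAIN] PC=5: HALT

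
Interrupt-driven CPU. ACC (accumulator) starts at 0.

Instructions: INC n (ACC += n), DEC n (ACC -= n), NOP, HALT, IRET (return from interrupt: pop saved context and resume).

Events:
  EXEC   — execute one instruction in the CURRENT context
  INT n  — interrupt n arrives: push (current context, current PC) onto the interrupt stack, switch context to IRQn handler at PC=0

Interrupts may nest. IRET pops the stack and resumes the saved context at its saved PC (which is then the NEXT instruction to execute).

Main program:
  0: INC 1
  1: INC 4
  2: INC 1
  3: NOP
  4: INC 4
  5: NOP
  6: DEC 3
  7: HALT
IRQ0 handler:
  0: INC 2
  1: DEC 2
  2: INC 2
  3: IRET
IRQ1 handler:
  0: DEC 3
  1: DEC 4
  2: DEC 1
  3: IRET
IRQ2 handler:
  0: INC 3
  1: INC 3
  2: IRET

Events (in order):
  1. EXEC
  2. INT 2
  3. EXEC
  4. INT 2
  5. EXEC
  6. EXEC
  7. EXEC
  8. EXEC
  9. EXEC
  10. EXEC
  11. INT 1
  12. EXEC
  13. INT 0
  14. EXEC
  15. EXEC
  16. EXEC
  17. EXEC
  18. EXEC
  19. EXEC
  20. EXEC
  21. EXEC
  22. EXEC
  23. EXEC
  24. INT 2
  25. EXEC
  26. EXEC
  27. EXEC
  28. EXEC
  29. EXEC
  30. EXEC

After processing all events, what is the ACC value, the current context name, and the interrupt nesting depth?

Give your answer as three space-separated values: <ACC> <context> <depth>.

Event 1 (EXEC): [MAIN] PC=0: INC 1 -> ACC=1
Event 2 (INT 2): INT 2 arrives: push (MAIN, PC=1), enter IRQ2 at PC=0 (depth now 1)
Event 3 (EXEC): [IRQ2] PC=0: INC 3 -> ACC=4
Event 4 (INT 2): INT 2 arrives: push (IRQ2, PC=1), enter IRQ2 at PC=0 (depth now 2)
Event 5 (EXEC): [IRQ2] PC=0: INC 3 -> ACC=7
Event 6 (EXEC): [IRQ2] PC=1: INC 3 -> ACC=10
Event 7 (EXEC): [IRQ2] PC=2: IRET -> resume IRQ2 at PC=1 (depth now 1)
Event 8 (EXEC): [IRQ2] PC=1: INC 3 -> ACC=13
Event 9 (EXEC): [IRQ2] PC=2: IRET -> resume MAIN at PC=1 (depth now 0)
Event 10 (EXEC): [MAIN] PC=1: INC 4 -> ACC=17
Event 11 (INT 1): INT 1 arrives: push (MAIN, PC=2), enter IRQ1 at PC=0 (depth now 1)
Event 12 (EXEC): [IRQ1] PC=0: DEC 3 -> ACC=14
Event 13 (INT 0): INT 0 arrives: push (IRQ1, PC=1), enter IRQ0 at PC=0 (depth now 2)
Event 14 (EXEC): [IRQ0] PC=0: INC 2 -> ACC=16
Event 15 (EXEC): [IRQ0] PC=1: DEC 2 -> ACC=14
Event 16 (EXEC): [IRQ0] PC=2: INC 2 -> ACC=16
Event 17 (EXEC): [IRQ0] PC=3: IRET -> resume IRQ1 at PC=1 (depth now 1)
Event 18 (EXEC): [IRQ1] PC=1: DEC 4 -> ACC=12
Event 19 (EXEC): [IRQ1] PC=2: DEC 1 -> ACC=11
Event 20 (EXEC): [IRQ1] PC=3: IRET -> resume MAIN at PC=2 (depth now 0)
Event 21 (EXEC): [MAIN] PC=2: INC 1 -> ACC=12
Event 22 (EXEC): [MAIN] PC=3: NOP
Event 23 (EXEC): [MAIN] PC=4: INC 4 -> ACC=16
Event 24 (INT 2): INT 2 arrives: push (MAIN, PC=5), enter IRQ2 at PC=0 (depth now 1)
Event 25 (EXEC): [IRQ2] PC=0: INC 3 -> ACC=19
Event 26 (EXEC): [IRQ2] PC=1: INC 3 -> ACC=22
Event 27 (EXEC): [IRQ2] PC=2: IRET -> resume MAIN at PC=5 (depth now 0)
Event 28 (EXEC): [MAIN] PC=5: NOP
Event 29 (EXEC): [MAIN] PC=6: DEC 3 -> ACC=19
Event 30 (EXEC): [MAIN] PC=7: HALT

Answer: 19 MAIN 0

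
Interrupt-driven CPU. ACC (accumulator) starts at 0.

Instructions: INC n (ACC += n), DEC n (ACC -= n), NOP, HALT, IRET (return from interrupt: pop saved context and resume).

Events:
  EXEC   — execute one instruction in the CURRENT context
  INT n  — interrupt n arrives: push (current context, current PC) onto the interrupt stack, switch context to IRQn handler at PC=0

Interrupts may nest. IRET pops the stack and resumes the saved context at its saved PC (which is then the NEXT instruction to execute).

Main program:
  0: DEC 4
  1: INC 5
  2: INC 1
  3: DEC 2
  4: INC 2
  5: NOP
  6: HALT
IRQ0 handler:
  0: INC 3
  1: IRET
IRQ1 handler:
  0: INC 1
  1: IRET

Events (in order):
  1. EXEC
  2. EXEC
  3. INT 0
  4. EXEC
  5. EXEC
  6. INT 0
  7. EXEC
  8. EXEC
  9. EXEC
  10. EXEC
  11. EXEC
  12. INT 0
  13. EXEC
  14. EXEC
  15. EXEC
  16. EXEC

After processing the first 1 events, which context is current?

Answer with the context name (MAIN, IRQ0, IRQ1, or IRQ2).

Answer: MAIN

Derivation:
Event 1 (EXEC): [MAIN] PC=0: DEC 4 -> ACC=-4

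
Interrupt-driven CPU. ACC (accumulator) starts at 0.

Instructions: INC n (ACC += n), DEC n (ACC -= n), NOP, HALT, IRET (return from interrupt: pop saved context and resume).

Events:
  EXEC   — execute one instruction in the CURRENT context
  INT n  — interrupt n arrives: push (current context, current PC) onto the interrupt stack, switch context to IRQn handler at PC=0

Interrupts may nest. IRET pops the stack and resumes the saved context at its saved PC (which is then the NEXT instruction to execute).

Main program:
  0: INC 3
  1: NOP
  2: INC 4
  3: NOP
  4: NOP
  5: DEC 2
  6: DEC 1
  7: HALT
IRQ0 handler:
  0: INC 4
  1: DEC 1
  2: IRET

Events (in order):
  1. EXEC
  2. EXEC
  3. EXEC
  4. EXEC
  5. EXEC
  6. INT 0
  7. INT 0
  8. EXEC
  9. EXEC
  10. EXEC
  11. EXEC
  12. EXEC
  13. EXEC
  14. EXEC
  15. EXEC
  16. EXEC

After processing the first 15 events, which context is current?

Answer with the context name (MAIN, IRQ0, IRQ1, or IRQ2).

Answer: MAIN

Derivation:
Event 1 (EXEC): [MAIN] PC=0: INC 3 -> ACC=3
Event 2 (EXEC): [MAIN] PC=1: NOP
Event 3 (EXEC): [MAIN] PC=2: INC 4 -> ACC=7
Event 4 (EXEC): [MAIN] PC=3: NOP
Event 5 (EXEC): [MAIN] PC=4: NOP
Event 6 (INT 0): INT 0 arrives: push (MAIN, PC=5), enter IRQ0 at PC=0 (depth now 1)
Event 7 (INT 0): INT 0 arrives: push (IRQ0, PC=0), enter IRQ0 at PC=0 (depth now 2)
Event 8 (EXEC): [IRQ0] PC=0: INC 4 -> ACC=11
Event 9 (EXEC): [IRQ0] PC=1: DEC 1 -> ACC=10
Event 10 (EXEC): [IRQ0] PC=2: IRET -> resume IRQ0 at PC=0 (depth now 1)
Event 11 (EXEC): [IRQ0] PC=0: INC 4 -> ACC=14
Event 12 (EXEC): [IRQ0] PC=1: DEC 1 -> ACC=13
Event 13 (EXEC): [IRQ0] PC=2: IRET -> resume MAIN at PC=5 (depth now 0)
Event 14 (EXEC): [MAIN] PC=5: DEC 2 -> ACC=11
Event 15 (EXEC): [MAIN] PC=6: DEC 1 -> ACC=10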